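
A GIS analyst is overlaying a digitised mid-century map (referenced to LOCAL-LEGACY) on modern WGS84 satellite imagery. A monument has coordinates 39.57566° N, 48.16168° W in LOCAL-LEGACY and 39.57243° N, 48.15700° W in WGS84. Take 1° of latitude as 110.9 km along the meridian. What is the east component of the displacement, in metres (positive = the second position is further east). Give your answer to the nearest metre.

Δφ = 39.57243° − 39.57566° = -0.00323°; Δλ = -48.15700° − -48.16168° = +0.00468°.
ΔN = Δφ × 110900 = -358.2 m; ΔE = Δλ × 110900 × cos(39.57566°) = +0.00468 × 110900 × 0.770784 = 400.0 m.

ΔE = 400 m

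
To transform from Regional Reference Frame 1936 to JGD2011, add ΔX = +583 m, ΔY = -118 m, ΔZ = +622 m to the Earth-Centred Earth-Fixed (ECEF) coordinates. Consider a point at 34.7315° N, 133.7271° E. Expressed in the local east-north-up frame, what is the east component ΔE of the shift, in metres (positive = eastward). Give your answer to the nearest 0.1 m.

The local east axis at (φ, λ) is (−sin λ, cos λ, 0), so ΔE = −sin(133.7271°)·583 + cos(133.7271°)·(-118) = -339.73 m.

ΔE = -339.7 m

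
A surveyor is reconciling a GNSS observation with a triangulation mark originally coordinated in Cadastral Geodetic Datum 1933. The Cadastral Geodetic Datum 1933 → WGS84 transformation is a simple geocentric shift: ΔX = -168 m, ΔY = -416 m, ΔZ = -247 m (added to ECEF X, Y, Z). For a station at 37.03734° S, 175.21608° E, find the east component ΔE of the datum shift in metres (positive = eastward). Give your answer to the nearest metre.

At φ = -37.03734°, λ = 175.21608°: sin φ = -0.602335, cos φ = 0.798243, sin λ = 0.083398, cos λ = -0.996516.
ΔE = −sin λ·ΔX + cos λ·ΔY = −(0.083398)·(-168) + (-0.996516)·(-416) = 428.56 m.

ΔE = 429 m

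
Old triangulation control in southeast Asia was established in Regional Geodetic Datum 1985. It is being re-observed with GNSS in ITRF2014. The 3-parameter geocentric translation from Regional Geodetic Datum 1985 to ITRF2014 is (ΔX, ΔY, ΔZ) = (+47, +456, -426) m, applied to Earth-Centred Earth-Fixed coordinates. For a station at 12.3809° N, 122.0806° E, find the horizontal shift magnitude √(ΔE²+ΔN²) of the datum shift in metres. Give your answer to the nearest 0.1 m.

At φ = 12.3809°, λ = 122.0806°: sin φ = 0.214410, cos φ = 0.976744, sin λ = 0.847302, cos λ = -0.531112.
ΔE = −sin λ·ΔX + cos λ·ΔY = −(0.847302)·(47) + (-0.531112)·(456) = -282.01 m.
ΔN = −sin φ cos λ·ΔX − sin φ sin λ·ΔY + cos φ·ΔZ = −(0.214410)(-0.531112)(47) − (0.214410)(0.847302)(456) + (0.976744)(-426) = -493.58 m.
Horizontal magnitude = √(ΔE² + ΔN²) = √((-282.01)² + (-493.58)²) = 568.47 m.

568.5 m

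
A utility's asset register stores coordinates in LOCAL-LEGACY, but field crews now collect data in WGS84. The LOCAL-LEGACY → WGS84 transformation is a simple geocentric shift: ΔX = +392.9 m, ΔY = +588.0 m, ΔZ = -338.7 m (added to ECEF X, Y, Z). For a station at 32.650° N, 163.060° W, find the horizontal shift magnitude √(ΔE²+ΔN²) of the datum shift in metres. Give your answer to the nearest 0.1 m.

The local east axis at (φ, λ) is (−sin λ, cos λ, 0), so ΔE = −sin(-163.060°)·392.9 + cos(-163.060°)·588.0 = -448.01 m.
The local north axis is (−sin φ cos λ, −sin φ sin λ, cos φ), giving ΔN = 202.774 + 92.431 − 285.179 = 10.03 m.
Horizontal magnitude = √(ΔE² + ΔN²) = √((-448.01)² + 10.03²) = 448.12 m.

448.1 m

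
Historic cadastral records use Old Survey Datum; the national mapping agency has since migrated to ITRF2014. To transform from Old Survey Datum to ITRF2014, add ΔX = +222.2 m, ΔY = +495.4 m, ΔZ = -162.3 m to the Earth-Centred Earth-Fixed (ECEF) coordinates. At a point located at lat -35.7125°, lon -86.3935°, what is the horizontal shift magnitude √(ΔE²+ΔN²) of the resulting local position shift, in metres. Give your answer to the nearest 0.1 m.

483.6 m

At φ = -35.7125°, λ = -86.3935°: sin φ = -0.583718, cos φ = 0.811956, sin λ = -0.998020, cos λ = 0.062904.
ΔE = −sin λ·ΔX + cos λ·ΔY = −(-0.998020)·(222.2) + (0.062904)·(495.4) = 252.92 m.
ΔN = −sin φ cos λ·ΔX − sin φ sin λ·ΔY + cos φ·ΔZ = −(-0.583718)(0.062904)(222.2) − (-0.583718)(-0.998020)(495.4) + (0.811956)(-162.3) = -412.22 m.
Horizontal magnitude = √(ΔE² + ΔN²) = √(252.92² + (-412.22)²) = 483.63 m.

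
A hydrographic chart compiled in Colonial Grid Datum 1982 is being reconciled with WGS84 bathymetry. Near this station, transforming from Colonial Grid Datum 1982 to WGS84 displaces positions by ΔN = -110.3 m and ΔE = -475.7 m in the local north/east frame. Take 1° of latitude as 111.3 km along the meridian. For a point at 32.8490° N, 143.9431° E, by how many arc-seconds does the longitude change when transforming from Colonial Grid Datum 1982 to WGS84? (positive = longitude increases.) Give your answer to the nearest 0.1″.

At latitude 32.8490°, cos φ = 0.840103.
1° of longitude at this latitude = 111.3 × cos φ = 93.50 km, so Δλ = -475.7 / 93503.5 = -0.0050875° = -18.315″.

Δλ = -18.3″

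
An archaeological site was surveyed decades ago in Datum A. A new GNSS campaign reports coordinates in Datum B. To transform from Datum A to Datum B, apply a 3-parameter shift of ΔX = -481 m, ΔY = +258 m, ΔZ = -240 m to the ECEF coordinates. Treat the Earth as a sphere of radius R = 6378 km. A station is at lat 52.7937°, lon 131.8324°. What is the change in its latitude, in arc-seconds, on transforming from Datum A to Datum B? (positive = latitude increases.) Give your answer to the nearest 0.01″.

Δφ = -17.91″

sin φ = 0.796463, cos φ = 0.604687, sin λ = 0.745099, cos λ = -0.666954.
North component: ΔN = −sin φ cos λ·ΔX − sin φ sin λ·ΔY + cos φ·ΔZ = −(0.796463)(-0.666954)(-481) − (0.796463)(0.745099)(258) + (0.604687)(-240) = -553.74 m.
1° of latitude spans πR/180 = 111317 m, so Δφ = -553.74 / 111317 × 3600 = -17.908″.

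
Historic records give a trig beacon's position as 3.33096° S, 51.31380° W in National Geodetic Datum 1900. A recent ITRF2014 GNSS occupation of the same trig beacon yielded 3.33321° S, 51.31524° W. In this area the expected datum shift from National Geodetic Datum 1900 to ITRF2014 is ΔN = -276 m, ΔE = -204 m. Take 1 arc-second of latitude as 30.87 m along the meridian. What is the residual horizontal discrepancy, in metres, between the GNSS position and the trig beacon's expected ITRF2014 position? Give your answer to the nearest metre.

Observed coordinate differences: Δφ = -0.00225°, Δλ = -0.00144°.
Converting to metres (1° lat = 111132 m, cos φ = 0.998311): observed ΔN = -250.0 m, observed ΔE = -159.8 m.
Subtracting the expected shift leaves a residual of -250.0 − (-276) = 26.0 m north and -159.8 − (-204) = 44.2 m east.
Residual distance = √(26.0² + 44.2²) = 51.3 m.

51 m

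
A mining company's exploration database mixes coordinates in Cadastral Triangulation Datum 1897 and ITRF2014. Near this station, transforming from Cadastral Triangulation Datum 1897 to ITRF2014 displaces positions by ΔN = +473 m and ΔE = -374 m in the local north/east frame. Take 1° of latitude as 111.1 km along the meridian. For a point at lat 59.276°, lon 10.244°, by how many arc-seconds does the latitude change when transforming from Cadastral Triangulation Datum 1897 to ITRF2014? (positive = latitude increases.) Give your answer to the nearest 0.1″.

Δφ = 15.3″

1° of latitude = 111.1 km, so Δφ = 473.0 / 111100 = 0.0042574° = 15.327″.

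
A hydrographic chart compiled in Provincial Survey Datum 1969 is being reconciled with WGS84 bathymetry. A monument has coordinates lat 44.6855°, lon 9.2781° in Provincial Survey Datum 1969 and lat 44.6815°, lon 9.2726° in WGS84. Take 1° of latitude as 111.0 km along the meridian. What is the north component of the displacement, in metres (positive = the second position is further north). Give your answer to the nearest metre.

ΔN = -444 m

Δφ = 44.6815° − 44.6855° = -0.0040°; Δλ = 9.2726° − 9.2781° = -0.0055°.
ΔN = Δφ × 111000 = -444.0 m; ΔE = Δλ × 111000 × cos(44.6855°) = -0.0055 × 111000 × 0.710977 = -434.1 m.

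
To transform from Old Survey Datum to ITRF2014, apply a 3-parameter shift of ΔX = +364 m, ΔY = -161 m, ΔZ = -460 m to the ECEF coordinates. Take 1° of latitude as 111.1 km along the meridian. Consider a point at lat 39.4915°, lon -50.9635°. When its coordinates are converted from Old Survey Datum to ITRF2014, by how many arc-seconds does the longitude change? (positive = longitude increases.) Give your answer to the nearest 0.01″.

Δλ = 7.61″

sin φ = 0.635964, cos φ = 0.771719, sin λ = -0.776745, cos λ = 0.629815.
East component: ΔE = −sin λ·ΔX + cos λ·ΔY = −(-0.776745)(364) + (0.629815)(-161) = 181.33 m.
1° of latitude spans 111100 m; at latitude φ, 1° of longitude spans that × cos φ = 85738.0 m, so Δλ = 181.33 / 85738.0 × 3600 = 7.614″.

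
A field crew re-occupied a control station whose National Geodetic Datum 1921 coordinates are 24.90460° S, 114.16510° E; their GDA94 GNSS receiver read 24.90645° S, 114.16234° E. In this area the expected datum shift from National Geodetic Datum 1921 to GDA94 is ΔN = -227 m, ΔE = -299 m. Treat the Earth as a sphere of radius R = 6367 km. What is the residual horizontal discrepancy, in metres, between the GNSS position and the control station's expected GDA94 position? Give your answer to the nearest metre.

Observed coordinate differences: Δφ = -0.00185°, Δλ = -0.00276°.
Converting to metres (1° lat = 111125 m, cos φ = 0.907010): observed ΔN = -205.6 m, observed ΔE = -278.2 m.
Subtracting the expected shift leaves a residual of -205.6 − (-227) = 21.4 m north and -278.2 − (-299) = 20.8 m east.
Residual distance = √(21.4² + 20.8²) = 29.9 m.

30 m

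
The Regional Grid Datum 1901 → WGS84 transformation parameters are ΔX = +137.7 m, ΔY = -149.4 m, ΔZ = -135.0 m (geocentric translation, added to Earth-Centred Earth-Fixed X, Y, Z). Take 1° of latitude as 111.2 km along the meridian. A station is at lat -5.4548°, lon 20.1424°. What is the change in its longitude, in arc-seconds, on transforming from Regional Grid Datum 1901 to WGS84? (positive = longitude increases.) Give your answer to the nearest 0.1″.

sin φ = -0.095060, cos φ = 0.995472, sin λ = 0.344355, cos λ = 0.938840.
East component: ΔE = −sin λ·ΔX + cos λ·ΔY = −(0.344355)(137.7) + (0.938840)(-149.4) = -187.68 m.
1° of latitude spans 111200 m; at latitude φ, 1° of longitude spans that × cos φ = 110696.4 m, so Δλ = -187.68 / 110696.4 × 3600 = -6.104″.

Δλ = -6.1″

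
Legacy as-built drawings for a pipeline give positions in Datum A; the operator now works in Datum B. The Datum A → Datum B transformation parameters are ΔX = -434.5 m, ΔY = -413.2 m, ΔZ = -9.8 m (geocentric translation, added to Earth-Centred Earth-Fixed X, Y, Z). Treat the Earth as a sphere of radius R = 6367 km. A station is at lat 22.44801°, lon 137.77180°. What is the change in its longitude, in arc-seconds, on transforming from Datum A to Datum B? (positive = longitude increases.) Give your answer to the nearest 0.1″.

Δλ = 21.0″

sin φ = 0.381845, cos φ = 0.924226, sin λ = 0.672085, cos λ = -0.740474.
East component: ΔE = −sin λ·ΔX + cos λ·ΔY = −(0.672085)(-434.5) + (-0.740474)(-413.2) = 597.98 m.
1° of latitude spans πR/180 = 111125 m; at latitude φ, 1° of longitude spans that × cos φ = 102704.8 m, so Δλ = 597.98 / 102704.8 × 3600 = 20.961″.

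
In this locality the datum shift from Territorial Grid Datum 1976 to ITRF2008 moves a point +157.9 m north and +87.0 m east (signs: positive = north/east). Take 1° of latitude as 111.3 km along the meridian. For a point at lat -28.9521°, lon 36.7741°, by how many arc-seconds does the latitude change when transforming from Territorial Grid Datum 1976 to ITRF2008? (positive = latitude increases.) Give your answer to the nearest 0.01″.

1° of latitude = 111.3 km, so Δφ = 157.9 / 111300 = 0.0014187° = 5.107″.

Δφ = 5.11″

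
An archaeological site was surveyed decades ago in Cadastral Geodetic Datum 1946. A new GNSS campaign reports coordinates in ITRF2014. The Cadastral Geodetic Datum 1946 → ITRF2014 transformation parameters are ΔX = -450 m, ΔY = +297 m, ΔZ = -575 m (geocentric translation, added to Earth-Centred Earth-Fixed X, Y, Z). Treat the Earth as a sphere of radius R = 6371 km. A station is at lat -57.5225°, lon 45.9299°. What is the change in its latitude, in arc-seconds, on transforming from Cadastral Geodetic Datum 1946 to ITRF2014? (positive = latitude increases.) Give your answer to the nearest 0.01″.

sin φ = -0.843602, cos φ = 0.536968, sin λ = 0.718489, cos λ = 0.695538.
North component: ΔN = −sin φ cos λ·ΔX − sin φ sin λ·ΔY + cos φ·ΔZ = −(-0.843602)(0.695538)(-450) − (-0.843602)(0.718489)(297) + (0.536968)(-575) = -392.78 m.
1° of latitude spans πR/180 = 111195 m, so Δφ = -392.78 / 111195 × 3600 = -12.716″.

Δφ = -12.72″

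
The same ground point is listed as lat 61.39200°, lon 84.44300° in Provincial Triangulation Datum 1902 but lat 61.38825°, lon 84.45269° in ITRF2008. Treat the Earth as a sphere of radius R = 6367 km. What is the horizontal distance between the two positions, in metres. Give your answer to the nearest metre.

Δφ = 61.38825° − 61.39200° = -0.00375°; Δλ = 84.45269° − 84.44300° = +0.00969°.
1° along a meridian = πR/180 = 111125 m.
ΔN = Δφ × 111125 = -416.7 m; ΔE = Δλ × 111125 × cos(61.39200°) = +0.00969 × 111125 × 0.478814 = 515.6 m.
Distance = √(ΔE² + ΔN²) = √(515.6² + (-416.7)²) = 662.9 m.

663 m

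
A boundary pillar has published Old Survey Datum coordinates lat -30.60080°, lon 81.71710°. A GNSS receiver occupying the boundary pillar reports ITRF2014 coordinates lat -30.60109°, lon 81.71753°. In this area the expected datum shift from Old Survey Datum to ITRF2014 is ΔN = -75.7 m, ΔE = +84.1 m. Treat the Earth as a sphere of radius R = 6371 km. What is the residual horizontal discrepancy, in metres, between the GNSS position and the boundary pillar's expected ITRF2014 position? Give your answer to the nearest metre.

61 m

Observed coordinate differences: Δφ = -0.00029°, Δλ = +0.00043°.
Converting to metres (1° lat = 111195 m, cos φ = 0.860735): observed ΔN = -32.2 m, observed ΔE = 41.2 m.
Subtracting the expected shift leaves a residual of -32.2 − (-75.7) = 43.5 m north and 41.2 − (84.1) = -42.9 m east.
Residual distance = √(43.5² + (-42.9)²) = 61.1 m.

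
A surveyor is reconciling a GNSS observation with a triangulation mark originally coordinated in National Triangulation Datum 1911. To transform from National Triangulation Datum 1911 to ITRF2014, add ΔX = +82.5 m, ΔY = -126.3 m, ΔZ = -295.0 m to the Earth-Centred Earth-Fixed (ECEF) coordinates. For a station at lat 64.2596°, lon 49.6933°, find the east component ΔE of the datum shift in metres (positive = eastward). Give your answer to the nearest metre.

The local east axis at (φ, λ) is (−sin λ, cos λ, 0), so ΔE = −sin(49.6933°)·82.5 + cos(49.6933°)·(-126.3) = -144.61 m.

ΔE = -145 m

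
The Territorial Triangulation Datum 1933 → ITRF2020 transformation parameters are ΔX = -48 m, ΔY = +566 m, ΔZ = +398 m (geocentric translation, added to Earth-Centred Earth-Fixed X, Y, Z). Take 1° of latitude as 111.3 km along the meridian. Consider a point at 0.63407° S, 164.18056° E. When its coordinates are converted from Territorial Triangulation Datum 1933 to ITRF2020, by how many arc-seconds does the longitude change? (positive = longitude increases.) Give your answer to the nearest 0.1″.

sin φ = -0.011066, cos φ = 0.999939, sin λ = 0.272607, cos λ = -0.962126.
East component: ΔE = −sin λ·ΔX + cos λ·ΔY = −(0.272607)(-48) + (-0.962126)(566) = -531.48 m.
1° of latitude spans 111300 m; at latitude φ, 1° of longitude spans that × cos φ = 111293.2 m, so Δλ = -531.48 / 111293.2 × 3600 = -17.192″.

Δλ = -17.2″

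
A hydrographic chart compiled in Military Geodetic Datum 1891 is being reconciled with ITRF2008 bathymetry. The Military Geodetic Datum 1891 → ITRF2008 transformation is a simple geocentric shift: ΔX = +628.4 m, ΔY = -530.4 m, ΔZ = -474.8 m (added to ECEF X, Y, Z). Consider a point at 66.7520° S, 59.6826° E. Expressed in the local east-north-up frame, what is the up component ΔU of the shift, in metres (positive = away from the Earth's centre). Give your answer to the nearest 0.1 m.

At φ = -66.7520°, λ = 59.6826°: sin φ = -0.918805, cos φ = 0.394712, sin λ = 0.863242, cos λ = 0.504790.
ΔU = cos φ cos λ·ΔX + cos φ sin λ·ΔY + sin φ·ΔZ = (0.394712)(0.504790)(628.4) + (0.394712)(0.863242)(-530.4) + (-0.918805)(-474.8) = 380.73 m.

ΔU = 380.7 m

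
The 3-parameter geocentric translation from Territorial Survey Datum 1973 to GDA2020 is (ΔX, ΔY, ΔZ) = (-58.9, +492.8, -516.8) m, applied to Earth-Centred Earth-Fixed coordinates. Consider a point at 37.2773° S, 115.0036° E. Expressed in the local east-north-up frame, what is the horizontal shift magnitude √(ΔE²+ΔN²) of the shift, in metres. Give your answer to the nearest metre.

199 m

The local east axis at (φ, λ) is (−sin λ, cos λ, 0), so ΔE = −sin(115.0036°)·(-58.9) + cos(115.0036°)·492.8 = -154.91 m.
The local north axis is (−sin φ cos λ, −sin φ sin λ, cos φ), giving ΔN = 15.079 + 270.503 − 411.225 = -125.64 m.
Horizontal magnitude = √(ΔE² + ΔN²) = √((-154.91)² + (-125.64)²) = 199.46 m.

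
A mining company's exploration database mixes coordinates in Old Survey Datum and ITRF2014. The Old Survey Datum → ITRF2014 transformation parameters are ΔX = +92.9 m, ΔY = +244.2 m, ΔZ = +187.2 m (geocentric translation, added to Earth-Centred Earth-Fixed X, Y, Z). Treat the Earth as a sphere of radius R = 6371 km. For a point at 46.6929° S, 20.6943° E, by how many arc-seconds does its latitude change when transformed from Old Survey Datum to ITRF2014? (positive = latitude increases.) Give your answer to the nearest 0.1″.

sin φ = -0.727688, cos φ = 0.685909, sin λ = 0.353382, cos λ = 0.935479.
North component: ΔN = −sin φ cos λ·ΔX − sin φ sin λ·ΔY + cos φ·ΔZ = −(-0.727688)(0.935479)(92.9) − (-0.727688)(0.353382)(244.2) + (0.685909)(187.2) = 254.44 m.
1° of latitude spans πR/180 = 111195 m, so Δφ = 254.44 / 111195 × 3600 = 8.238″.

Δφ = 8.2″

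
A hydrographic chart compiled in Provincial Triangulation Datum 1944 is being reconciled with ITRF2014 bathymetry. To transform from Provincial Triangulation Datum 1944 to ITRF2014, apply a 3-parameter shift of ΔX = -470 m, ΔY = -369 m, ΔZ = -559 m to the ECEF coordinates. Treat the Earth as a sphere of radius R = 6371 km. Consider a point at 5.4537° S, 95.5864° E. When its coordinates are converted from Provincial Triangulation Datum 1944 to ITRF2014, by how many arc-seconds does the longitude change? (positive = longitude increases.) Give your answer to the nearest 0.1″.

sin φ = -0.095041, cos φ = 0.995473, sin λ = 0.995251, cos λ = -0.097347.
East component: ΔE = −sin λ·ΔX + cos λ·ΔY = −(0.995251)(-470) + (-0.097347)(-369) = 503.69 m.
1° of latitude spans πR/180 = 111195 m; at latitude φ, 1° of longitude spans that × cos φ = 110691.6 m, so Δλ = 503.69 / 110691.6 × 3600 = 16.381″.

Δλ = 16.4″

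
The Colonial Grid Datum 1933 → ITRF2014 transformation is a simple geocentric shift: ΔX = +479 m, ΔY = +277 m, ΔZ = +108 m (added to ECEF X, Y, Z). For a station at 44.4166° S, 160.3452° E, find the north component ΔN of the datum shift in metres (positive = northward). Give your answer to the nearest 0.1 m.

ΔN = -173.4 m

The local north axis is (−sin φ cos λ, −sin φ sin λ, cos φ), giving ΔN = -315.706 + 65.207 + 77.141 = -173.36 m.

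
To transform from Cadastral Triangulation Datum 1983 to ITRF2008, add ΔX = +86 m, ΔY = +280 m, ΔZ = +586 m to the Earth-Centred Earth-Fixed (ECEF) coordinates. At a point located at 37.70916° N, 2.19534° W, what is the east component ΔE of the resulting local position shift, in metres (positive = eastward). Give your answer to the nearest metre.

ΔE = 283 m

At φ = 37.70916°, λ = -2.19534°: sin φ = 0.611654, cos φ = 0.791126, sin λ = -0.038307, cos λ = 0.999266.
ΔE = −sin λ·ΔX + cos λ·ΔY = −(-0.038307)·(86) + (0.999266)·(280) = 283.09 m.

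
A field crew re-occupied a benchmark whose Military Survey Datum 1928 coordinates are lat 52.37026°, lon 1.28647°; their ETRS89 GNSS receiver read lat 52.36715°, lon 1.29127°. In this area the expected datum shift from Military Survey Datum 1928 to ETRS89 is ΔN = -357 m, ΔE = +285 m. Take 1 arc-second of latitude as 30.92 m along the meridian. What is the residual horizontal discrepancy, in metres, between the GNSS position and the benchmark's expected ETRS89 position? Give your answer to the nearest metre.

Observed coordinate differences: Δφ = -0.00311°, Δλ = +0.00480°.
Converting to metres (1° lat = 111312 m, cos φ = 0.610556): observed ΔN = -346.2 m, observed ΔE = 326.2 m.
Subtracting the expected shift leaves a residual of -346.2 − (-357) = 10.8 m north and 326.2 − (285) = 41.2 m east.
Residual distance = √(10.8² + 41.2²) = 42.6 m.

43 m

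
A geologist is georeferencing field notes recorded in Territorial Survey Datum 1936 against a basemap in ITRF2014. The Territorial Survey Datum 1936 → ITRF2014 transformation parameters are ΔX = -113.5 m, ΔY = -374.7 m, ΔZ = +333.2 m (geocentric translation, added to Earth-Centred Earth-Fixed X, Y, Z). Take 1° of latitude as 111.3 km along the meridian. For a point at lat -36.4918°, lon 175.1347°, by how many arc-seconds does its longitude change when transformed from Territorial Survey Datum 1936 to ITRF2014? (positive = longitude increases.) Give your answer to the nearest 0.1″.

Δλ = 15.4″

sin φ = -0.594708, cos φ = 0.803942, sin λ = 0.084813, cos λ = -0.996397.
East component: ΔE = −sin λ·ΔX + cos λ·ΔY = −(0.084813)(-113.5) + (-0.996397)(-374.7) = 382.98 m.
1° of latitude spans 111300 m; at latitude φ, 1° of longitude spans that × cos φ = 89478.7 m, so Δλ = 382.98 / 89478.7 × 3600 = 15.408″.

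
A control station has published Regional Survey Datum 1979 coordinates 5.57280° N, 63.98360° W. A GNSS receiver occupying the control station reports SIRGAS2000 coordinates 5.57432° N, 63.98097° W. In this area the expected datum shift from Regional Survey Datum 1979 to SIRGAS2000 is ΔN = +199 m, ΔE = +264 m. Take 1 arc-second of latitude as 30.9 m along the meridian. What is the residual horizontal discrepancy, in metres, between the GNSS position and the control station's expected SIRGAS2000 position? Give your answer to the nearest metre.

40 m

Observed coordinate differences: Δφ = +0.00152°, Δλ = +0.00263°.
Converting to metres (1° lat = 111240 m, cos φ = 0.995274): observed ΔN = 169.1 m, observed ΔE = 291.2 m.
Subtracting the expected shift leaves a residual of 169.1 − (199) = -29.9 m north and 291.2 − (264) = 27.2 m east.
Residual distance = √((-29.9)² + 27.2²) = 40.4 m.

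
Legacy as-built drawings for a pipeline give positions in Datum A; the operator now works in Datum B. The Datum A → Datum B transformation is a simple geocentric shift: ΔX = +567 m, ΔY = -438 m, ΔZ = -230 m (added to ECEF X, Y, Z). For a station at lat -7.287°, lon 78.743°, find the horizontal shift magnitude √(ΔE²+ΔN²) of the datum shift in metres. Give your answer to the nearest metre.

696 m

The local east axis at (φ, λ) is (−sin λ, cos λ, 0), so ΔE = −sin(78.743°)·567 + cos(78.743°)·(-438) = -641.59 m.
The local north axis is (−sin φ cos λ, −sin φ sin λ, cos φ), giving ΔN = 14.039 − 54.487 − 228.142 = -268.59 m.
Horizontal magnitude = √(ΔE² + ΔN²) = √((-641.59)² + (-268.59)²) = 695.55 m.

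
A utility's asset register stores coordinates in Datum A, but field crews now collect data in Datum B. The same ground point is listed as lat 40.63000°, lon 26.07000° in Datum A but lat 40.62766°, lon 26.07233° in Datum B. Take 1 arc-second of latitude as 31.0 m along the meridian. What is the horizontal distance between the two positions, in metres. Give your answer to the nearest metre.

Δφ = 40.62766° − 40.63000° = -0.00234°; Δλ = 26.07233° − 26.07000° = +0.00233°.
1° of latitude = 3600 × 31.00 = 111600 m.
ΔN = Δφ × 111600 = -261.1 m; ΔE = Δλ × 111600 × cos(40.63000°) = +0.00233 × 111600 × 0.758930 = 197.3 m.
Distance = √(ΔE² + ΔN²) = √(197.3² + (-261.1)²) = 327.3 m.

327 m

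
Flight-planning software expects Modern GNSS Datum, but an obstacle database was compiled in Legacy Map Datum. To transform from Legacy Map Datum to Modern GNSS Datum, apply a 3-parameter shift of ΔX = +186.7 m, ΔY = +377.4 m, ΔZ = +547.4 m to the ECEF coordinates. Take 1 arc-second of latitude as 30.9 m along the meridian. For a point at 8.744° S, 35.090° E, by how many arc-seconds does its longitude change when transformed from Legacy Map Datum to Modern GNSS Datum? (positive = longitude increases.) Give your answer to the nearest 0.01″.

Δλ = 6.60″

sin φ = -0.152020, cos φ = 0.988377, sin λ = 0.574862, cos λ = 0.818250.
East component: ΔE = −sin λ·ΔX + cos λ·ΔY = −(0.574862)(186.7) + (0.818250)(377.4) = 201.48 m.
1° of latitude spans 3600 × 30.90 = 111240 m; at latitude φ, 1° of longitude spans that × cos φ = 109947.1 m, so Δλ = 201.48 / 109947.1 × 3600 = 6.597″.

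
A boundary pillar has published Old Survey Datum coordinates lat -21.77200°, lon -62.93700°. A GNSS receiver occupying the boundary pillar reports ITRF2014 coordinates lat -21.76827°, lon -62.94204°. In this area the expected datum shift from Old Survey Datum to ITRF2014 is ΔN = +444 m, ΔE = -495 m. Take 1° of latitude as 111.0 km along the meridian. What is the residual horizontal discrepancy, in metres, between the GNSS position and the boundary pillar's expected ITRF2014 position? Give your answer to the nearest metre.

Observed coordinate differences: Δφ = +0.00373°, Δλ = -0.00504°.
Converting to metres (1° lat = 111000 m, cos φ = 0.928667): observed ΔN = 414.0 m, observed ΔE = -519.5 m.
Subtracting the expected shift leaves a residual of 414.0 − (444) = -30.0 m north and -519.5 − (-495) = -24.5 m east.
Residual distance = √((-30.0)² + (-24.5)²) = 38.7 m.

39 m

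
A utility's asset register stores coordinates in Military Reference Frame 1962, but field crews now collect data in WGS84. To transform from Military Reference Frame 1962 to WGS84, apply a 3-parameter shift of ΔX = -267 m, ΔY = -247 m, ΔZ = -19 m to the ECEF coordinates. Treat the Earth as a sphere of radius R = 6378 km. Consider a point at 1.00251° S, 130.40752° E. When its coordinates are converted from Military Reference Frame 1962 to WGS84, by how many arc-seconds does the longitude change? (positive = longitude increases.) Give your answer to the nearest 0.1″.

Δλ = 11.8″

sin φ = -0.017496, cos φ = 0.999847, sin λ = 0.761453, cos λ = -0.648220.
East component: ΔE = −sin λ·ΔX + cos λ·ΔY = −(0.761453)(-267) + (-0.648220)(-247) = 363.42 m.
1° of latitude spans πR/180 = 111317 m; at latitude φ, 1° of longitude spans that × cos φ = 111300.1 m, so Δλ = 363.42 / 111300.1 × 3600 = 11.755″.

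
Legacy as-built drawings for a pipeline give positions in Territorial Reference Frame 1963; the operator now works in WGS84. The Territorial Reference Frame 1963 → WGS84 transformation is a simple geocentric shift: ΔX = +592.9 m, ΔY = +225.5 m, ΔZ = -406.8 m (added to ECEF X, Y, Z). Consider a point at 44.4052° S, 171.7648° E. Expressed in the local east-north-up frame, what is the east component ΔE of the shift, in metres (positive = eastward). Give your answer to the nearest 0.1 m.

At φ = -44.4052°, λ = 171.7648°: sin φ = -0.699728, cos φ = 0.714409, sin λ = 0.143237, cos λ = -0.989688.
ΔE = −sin λ·ΔX + cos λ·ΔY = −(0.143237)·(592.9) + (-0.989688)·(225.5) = -308.10 m.

ΔE = -308.1 m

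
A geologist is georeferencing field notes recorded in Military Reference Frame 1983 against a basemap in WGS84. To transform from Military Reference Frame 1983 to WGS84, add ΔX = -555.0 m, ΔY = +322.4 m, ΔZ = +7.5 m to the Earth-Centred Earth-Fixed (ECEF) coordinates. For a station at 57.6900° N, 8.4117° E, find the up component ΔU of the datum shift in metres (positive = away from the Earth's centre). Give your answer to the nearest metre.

The local up (radial) axis is (cos φ cos λ, cos φ sin λ, sin φ), giving ΔU = -293.456 + 25.208 + 6.339 = -261.91 m.

ΔU = -262 m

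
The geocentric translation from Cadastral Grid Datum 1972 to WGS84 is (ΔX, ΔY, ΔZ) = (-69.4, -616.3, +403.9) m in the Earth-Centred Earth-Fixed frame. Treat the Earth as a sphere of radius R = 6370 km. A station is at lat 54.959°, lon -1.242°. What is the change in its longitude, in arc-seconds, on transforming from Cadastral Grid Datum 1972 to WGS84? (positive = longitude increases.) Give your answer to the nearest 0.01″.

sin φ = 0.818741, cos φ = 0.574162, sin λ = -0.021675, cos λ = 0.999765.
East component: ΔE = −sin λ·ΔX + cos λ·ΔY = −(-0.021675)(-69.4) + (0.999765)(-616.3) = -617.66 m.
1° of latitude spans πR/180 = 111177 m; at latitude φ, 1° of longitude spans that × cos φ = 63833.9 m, so Δλ = -617.66 / 63833.9 × 3600 = -34.834″.

Δλ = -34.83″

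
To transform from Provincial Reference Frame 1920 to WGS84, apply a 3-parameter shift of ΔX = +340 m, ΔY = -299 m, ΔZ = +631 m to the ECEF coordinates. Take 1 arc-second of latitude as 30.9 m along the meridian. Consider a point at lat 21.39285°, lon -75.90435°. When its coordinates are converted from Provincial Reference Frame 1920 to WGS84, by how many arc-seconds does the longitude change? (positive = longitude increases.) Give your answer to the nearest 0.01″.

sin φ = 0.364761, cos φ = 0.931101, sin λ = -0.969891, cos λ = 0.243541.
East component: ΔE = −sin λ·ΔX + cos λ·ΔY = −(-0.969891)(340) + (0.243541)(-299) = 256.94 m.
1° of latitude spans 3600 × 30.90 = 111240 m; at latitude φ, 1° of longitude spans that × cos φ = 103575.7 m, so Δλ = 256.94 / 103575.7 × 3600 = 8.931″.

Δλ = 8.93″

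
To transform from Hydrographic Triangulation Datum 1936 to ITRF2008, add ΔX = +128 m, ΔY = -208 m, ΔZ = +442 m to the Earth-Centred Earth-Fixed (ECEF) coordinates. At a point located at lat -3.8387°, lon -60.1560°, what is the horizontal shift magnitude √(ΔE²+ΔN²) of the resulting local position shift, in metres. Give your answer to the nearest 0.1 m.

The local east axis at (φ, λ) is (−sin λ, cos λ, 0), so ΔE = −sin(-60.1560°)·128 + cos(-60.1560°)·(-208) = 7.52 m.
The local north axis is (−sin φ cos λ, −sin φ sin λ, cos φ), giving ΔN = 4.264 + 12.078 + 441.008 = 457.35 m.
Horizontal magnitude = √(ΔE² + ΔN²) = √(7.52² + 457.35²) = 457.41 m.

457.4 m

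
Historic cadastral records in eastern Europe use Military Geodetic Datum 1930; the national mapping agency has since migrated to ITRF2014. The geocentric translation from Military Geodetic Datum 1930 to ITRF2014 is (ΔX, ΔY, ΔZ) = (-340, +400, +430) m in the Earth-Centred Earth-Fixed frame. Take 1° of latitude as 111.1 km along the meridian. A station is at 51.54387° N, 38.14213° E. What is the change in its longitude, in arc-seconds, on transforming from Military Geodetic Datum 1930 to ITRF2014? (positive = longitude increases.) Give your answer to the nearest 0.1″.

sin φ = 0.783085, cos φ = 0.621915, sin λ = 0.617614, cos λ = 0.786481.
East component: ΔE = −sin λ·ΔX + cos λ·ΔY = −(0.617614)(-340) + (0.786481)(400) = 524.58 m.
1° of latitude spans 111100 m; at latitude φ, 1° of longitude spans that × cos φ = 69094.8 m, so Δλ = 524.58 / 69094.8 × 3600 = 27.332″.

Δλ = 27.3″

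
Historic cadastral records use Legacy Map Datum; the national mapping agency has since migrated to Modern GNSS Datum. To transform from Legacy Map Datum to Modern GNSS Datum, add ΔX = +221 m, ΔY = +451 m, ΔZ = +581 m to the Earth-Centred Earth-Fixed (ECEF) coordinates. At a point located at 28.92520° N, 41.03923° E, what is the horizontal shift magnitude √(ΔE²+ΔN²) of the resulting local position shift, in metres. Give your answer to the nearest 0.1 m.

345.1 m

At φ = 28.92520°, λ = 41.03923°: sin φ = 0.483667, cos φ = 0.875252, sin λ = 0.656576, cos λ = 0.754260.
ΔE = −sin λ·ΔX + cos λ·ΔY = −(0.656576)·(221) + (0.754260)·(451) = 195.07 m.
ΔN = −sin φ cos λ·ΔX − sin φ sin λ·ΔY + cos φ·ΔZ = −(0.483667)(0.754260)(221) − (0.483667)(0.656576)(451) + (0.875252)(581) = 284.68 m.
Horizontal magnitude = √(ΔE² + ΔN²) = √(195.07² + 284.68²) = 345.10 m.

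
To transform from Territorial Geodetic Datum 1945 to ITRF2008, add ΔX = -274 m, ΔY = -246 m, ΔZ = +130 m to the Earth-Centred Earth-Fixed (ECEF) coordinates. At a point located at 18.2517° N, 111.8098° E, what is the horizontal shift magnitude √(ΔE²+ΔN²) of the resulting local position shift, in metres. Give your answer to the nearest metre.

382 m

At φ = 18.2517°, λ = 111.8098°: sin φ = 0.313192, cos φ = 0.949690, sin λ = 0.928422, cos λ = -0.371527.
ΔE = −sin λ·ΔX + cos λ·ΔY = −(0.928422)·(-274) + (-0.371527)·(-246) = 345.78 m.
ΔN = −sin φ cos λ·ΔX − sin φ sin λ·ΔY + cos φ·ΔZ = −(0.313192)(-0.371527)(-274) − (0.313192)(0.928422)(-246) + (0.949690)(130) = 163.11 m.
Horizontal magnitude = √(ΔE² + ΔN²) = √(345.78² + 163.11²) = 382.32 m.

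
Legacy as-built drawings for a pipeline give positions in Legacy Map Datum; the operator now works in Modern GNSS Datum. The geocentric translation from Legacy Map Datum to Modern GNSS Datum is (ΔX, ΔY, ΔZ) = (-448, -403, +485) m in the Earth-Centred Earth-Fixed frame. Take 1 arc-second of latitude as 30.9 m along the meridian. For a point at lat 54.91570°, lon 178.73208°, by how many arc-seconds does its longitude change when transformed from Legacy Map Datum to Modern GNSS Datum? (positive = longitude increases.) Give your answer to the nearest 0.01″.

sin φ = 0.818307, cos φ = 0.574781, sin λ = 0.022128, cos λ = -0.999755.
East component: ΔE = −sin λ·ΔX + cos λ·ΔY = −(0.022128)(-448) + (-0.999755)(-403) = 412.81 m.
1° of latitude spans 3600 × 30.90 = 111240 m; at latitude φ, 1° of longitude spans that × cos φ = 63938.6 m, so Δλ = 412.81 / 63938.6 × 3600 = 23.243″.

Δλ = 23.24″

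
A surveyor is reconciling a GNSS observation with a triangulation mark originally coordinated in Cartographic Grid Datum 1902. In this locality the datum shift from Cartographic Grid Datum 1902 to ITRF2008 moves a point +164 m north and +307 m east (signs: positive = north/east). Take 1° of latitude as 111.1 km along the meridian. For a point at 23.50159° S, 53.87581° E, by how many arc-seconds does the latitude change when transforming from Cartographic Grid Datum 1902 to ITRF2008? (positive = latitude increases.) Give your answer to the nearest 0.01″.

Δφ = 5.31″

1° of latitude = 111.1 km, so Δφ = 164.0 / 111100 = 0.0014761° = 5.314″.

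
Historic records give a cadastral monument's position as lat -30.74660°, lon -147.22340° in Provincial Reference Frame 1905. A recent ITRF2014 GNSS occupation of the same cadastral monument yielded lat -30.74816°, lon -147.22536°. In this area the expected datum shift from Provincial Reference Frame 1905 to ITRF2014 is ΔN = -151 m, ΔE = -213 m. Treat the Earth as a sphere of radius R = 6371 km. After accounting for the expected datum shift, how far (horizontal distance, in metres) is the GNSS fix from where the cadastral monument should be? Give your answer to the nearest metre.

34 m

Observed coordinate differences: Δφ = -0.00156°, Δλ = -0.00196°.
Converting to metres (1° lat = 111195 m, cos φ = 0.859437): observed ΔN = -173.5 m, observed ΔE = -187.3 m.
Subtracting the expected shift leaves a residual of -173.5 − (-151) = -22.5 m north and -187.3 − (-213) = 25.7 m east.
Residual distance = √((-22.5)² + 25.7²) = 34.1 m.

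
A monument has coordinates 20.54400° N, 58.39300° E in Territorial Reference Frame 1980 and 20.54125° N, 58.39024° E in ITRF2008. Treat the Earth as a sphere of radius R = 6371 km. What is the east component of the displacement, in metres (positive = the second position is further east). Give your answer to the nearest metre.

Δφ = 20.54125° − 20.54400° = -0.00275°; Δλ = 58.39024° − 58.39300° = -0.00276°.
1° along a meridian = πR/180 = 111195 m.
ΔN = Δφ × 111195 = -305.8 m; ΔE = Δλ × 111195 × cos(20.54400°) = -0.00276 × 111195 × 0.936403 = -287.4 m.

ΔE = -287 m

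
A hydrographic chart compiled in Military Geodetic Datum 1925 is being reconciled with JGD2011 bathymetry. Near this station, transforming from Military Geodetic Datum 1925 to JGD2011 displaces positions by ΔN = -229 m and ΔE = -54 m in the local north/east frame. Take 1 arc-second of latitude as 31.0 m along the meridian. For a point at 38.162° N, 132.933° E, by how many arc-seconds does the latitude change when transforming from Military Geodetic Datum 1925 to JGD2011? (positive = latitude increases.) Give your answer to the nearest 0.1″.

Δφ = -7.4″

1″ of latitude = 31.00 m, so Δφ = -229.0 / 31.00 = -7.387″.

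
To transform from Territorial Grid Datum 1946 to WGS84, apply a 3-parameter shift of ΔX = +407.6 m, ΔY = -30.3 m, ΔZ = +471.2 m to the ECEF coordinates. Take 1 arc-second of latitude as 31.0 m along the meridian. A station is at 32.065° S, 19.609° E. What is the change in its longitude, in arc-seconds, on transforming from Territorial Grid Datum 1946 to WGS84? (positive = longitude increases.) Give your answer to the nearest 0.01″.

Δλ = -6.29″

sin φ = -0.530881, cos φ = 0.847446, sin λ = 0.335600, cos λ = 0.942005.
East component: ΔE = −sin λ·ΔX + cos λ·ΔY = −(0.335600)(407.6) + (0.942005)(-30.3) = -165.33 m.
1° of latitude spans 3600 × 31.00 = 111600 m; at latitude φ, 1° of longitude spans that × cos φ = 94575.0 m, so Δλ = -165.33 / 94575.0 × 3600 = -6.293″.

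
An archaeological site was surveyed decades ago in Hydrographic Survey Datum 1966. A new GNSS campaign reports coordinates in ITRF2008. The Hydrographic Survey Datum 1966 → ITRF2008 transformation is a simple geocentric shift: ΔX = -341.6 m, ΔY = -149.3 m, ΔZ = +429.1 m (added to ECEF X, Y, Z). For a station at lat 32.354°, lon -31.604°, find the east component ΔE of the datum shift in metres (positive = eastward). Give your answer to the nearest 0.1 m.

ΔE = -306.2 m

At φ = 32.354°, λ = -31.604°: sin φ = 0.535149, cos φ = 0.844758, sin λ = -0.524045, cos λ = 0.851690.
ΔE = −sin λ·ΔX + cos λ·ΔY = −(-0.524045)·(-341.6) + (0.851690)·(-149.3) = -306.17 m.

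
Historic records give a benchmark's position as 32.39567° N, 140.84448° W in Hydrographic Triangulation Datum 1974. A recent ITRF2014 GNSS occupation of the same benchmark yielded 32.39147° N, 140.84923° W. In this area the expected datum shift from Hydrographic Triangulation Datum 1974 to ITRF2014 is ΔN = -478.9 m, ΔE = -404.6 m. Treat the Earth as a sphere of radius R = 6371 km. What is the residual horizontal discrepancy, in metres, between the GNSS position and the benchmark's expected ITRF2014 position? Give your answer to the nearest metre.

Observed coordinate differences: Δφ = -0.00420°, Δλ = -0.00475°.
Converting to metres (1° lat = 111195 m, cos φ = 0.844368): observed ΔN = -467.0 m, observed ΔE = -446.0 m.
Subtracting the expected shift leaves a residual of -467.0 − (-478.9) = 11.9 m north and -446.0 − (-404.6) = -41.4 m east.
Residual distance = √(11.9² + (-41.4)²) = 43.0 m.

43 m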